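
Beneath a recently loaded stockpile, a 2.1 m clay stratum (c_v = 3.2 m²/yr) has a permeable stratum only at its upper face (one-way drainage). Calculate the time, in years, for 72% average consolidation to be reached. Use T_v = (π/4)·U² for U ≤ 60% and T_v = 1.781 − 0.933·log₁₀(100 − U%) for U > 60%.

Drainage path length: H_d = H = 2.1 m (single drainage).
U > 60%: T_v = 1.781 − 0.933·log₁₀(100 − 72) = 0.4308.
t = T_v·H_d²/c_v = 0.4308×2.1²/3.2 = 0.5937 years.

t ≈ 0.594 years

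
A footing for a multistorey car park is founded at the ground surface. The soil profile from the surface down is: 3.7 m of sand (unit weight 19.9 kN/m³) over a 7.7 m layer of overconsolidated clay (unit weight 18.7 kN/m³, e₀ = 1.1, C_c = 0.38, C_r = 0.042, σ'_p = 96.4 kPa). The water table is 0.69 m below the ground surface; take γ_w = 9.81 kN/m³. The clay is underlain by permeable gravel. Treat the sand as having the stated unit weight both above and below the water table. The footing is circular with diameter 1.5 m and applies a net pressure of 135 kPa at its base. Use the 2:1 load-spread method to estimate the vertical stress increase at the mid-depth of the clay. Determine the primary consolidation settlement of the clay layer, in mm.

S_c ≈ 3.09 mm

Mid-depth of clay below the ground surface: z = 3.7 + 7.7/2 = 7.55 m.
Total vertical stress at mid-clay: σ_v = 19.9×3.7 + 18.7×3.85 = 145.62 kPa.
Pore pressure: u = 9.81×(7.55 − 0.69) = 67.297 kPa.
Initial effective stress: σ'_0 = σ_v − u = 145.62 − 67.297 = 78.323 kPa.
Stress increase at mid-clay by the 2:1 spreading method:
Δσ ≈ qD²/(D+z)² = 135×1.5²/(1.5+7.55)² = 3.7087 kPa
Final effective stress: σ'_f = 78.323 + 3.7087 = 82.032 kPa.
σ'_f = 82.032 ≤ σ'_p = 96.4 kPa, so the clay remains overconsolidated and only the recompression index applies:
S_c = C_r·H/(1+e₀)·log₁₀(σ'_f/σ'_0) = 0.042×7.7/2.1×log₁₀(82.032/78.323)
    = 0.154 × 0.020094 = 0.003095 m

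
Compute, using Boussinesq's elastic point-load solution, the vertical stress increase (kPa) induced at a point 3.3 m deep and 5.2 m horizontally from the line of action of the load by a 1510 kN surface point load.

Boussinesq vertical stress below a point load on an elastic half-space:
Δσ_z = 3P/(2πz²) · [1 + (r/z)²]^(−5/2)
r/z = 5.2/3.3 = 1.5758; [1+(r/z)²]^(−5/2) = 0.044168.
Δσ_z = 3×1510/(2π×3.3²) × 0.044168 = 66.205 × 0.044168 = 2.924 kPa

Δσ_z ≈ 2.92 kPa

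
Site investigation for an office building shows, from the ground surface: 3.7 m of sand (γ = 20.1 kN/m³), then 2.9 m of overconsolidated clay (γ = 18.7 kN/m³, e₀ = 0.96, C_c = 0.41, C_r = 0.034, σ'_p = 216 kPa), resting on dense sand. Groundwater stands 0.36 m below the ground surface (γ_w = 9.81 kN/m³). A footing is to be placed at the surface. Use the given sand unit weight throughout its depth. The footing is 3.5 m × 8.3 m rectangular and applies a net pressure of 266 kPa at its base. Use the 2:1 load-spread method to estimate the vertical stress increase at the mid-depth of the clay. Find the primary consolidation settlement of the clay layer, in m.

Mid-depth of clay below the ground surface: z = 3.7 + 2.9/2 = 5.15 m.
Total vertical stress at mid-clay: σ_v = 20.1×3.7 + 18.7×1.45 = 101.48 kPa.
Pore pressure: u = 9.81×(5.15 − 0.36) = 46.99 kPa.
Initial effective stress: σ'_0 = σ_v − u = 101.48 − 46.99 = 54.49 kPa.
Stress increase at mid-clay by the 2:1 spreading method:
Δσ = qBL/((B+z)(L+z)) = 266×3.5×8.3/((3.5+5.15)(8.3+5.15)) = 66.419 kPa
Final effective stress: σ'_f = 54.49 + 66.419 = 120.91 kPa.
σ'_f = 120.91 ≤ σ'_p = 216 kPa, so the clay remains overconsolidated and only the recompression index applies:
S_c = C_r·H/(1+e₀)·log₁₀(σ'_f/σ'_0) = 0.034×2.9/1.96×log₁₀(120.91/54.49)
    = 0.050306 × 0.34615 = 0.01741 m

S_c ≈ 0.0174 m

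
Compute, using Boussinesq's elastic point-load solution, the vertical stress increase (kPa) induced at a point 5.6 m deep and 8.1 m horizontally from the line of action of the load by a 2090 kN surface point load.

Δσ_z ≈ 1.89 kPa

Boussinesq vertical stress below a point load on an elastic half-space:
Δσ_z = 3P/(2πz²) · [1 + (r/z)²]^(−5/2)
r/z = 8.1/5.6 = 1.4464; [1+(r/z)²]^(−5/2) = 0.059477.
Δσ_z = 3×2090/(2π×5.6²) × 0.059477 = 31.821 × 0.059477 = 1.893 kPa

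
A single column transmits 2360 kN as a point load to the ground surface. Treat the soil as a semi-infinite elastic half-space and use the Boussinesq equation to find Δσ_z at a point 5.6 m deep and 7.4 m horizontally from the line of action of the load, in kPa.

Boussinesq vertical stress below a point load on an elastic half-space:
Δσ_z = 3P/(2πz²) · [1 + (r/z)²]^(−5/2)
r/z = 7.4/5.6 = 1.3214; [1+(r/z)²]^(−5/2) = 0.080017.
Δσ_z = 3×2360/(2π×5.6²) × 0.080017 = 35.932 × 0.080017 = 2.875 kPa

Δσ_z ≈ 2.88 kPa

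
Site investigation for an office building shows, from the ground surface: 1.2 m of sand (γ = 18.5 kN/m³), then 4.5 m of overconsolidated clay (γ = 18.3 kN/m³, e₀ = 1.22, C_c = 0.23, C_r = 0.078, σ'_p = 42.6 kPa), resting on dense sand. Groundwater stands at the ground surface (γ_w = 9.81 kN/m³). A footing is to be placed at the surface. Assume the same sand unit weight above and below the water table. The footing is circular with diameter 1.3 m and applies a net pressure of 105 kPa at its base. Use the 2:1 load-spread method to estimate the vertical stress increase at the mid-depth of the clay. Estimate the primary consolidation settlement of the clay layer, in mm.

S_c ≈ 16.2 mm

Mid-depth of clay below the ground surface: z = 1.2 + 4.5/2 = 3.45 m.
Total vertical stress at mid-clay: σ_v = 18.5×1.2 + 18.3×2.25 = 63.375 kPa.
Pore pressure: u = 9.81×(3.45 − 0) = 33.845 kPa.
Initial effective stress: σ'_0 = σ_v − u = 63.375 − 33.845 = 29.53 kPa.
Stress increase at mid-clay by the 2:1 spreading method:
Δσ ≈ qD²/(D+z)² = 105×1.3²/(1.3+3.45)² = 7.8648 kPa
Final effective stress: σ'_f = 29.53 + 7.8648 = 37.395 kPa.
σ'_f = 37.395 ≤ σ'_p = 42.6 kPa, so the clay remains overconsolidated and only the recompression index applies:
S_c = C_r·H/(1+e₀)·log₁₀(σ'_f/σ'_0) = 0.078×4.5/2.22×log₁₀(37.395/29.53)
    = 0.15811 × 0.10255 = 0.01621 m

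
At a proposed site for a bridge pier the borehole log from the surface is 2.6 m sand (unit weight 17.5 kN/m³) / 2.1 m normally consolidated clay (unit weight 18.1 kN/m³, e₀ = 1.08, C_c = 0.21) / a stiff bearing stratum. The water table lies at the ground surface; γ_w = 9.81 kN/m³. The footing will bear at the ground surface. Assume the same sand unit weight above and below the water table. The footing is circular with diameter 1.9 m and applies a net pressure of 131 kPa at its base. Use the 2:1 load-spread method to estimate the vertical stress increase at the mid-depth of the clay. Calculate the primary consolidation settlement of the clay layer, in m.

S_c ≈ 0.0395 m

Mid-depth of clay below the ground surface: z = 2.6 + 2.1/2 = 3.65 m.
Total vertical stress at mid-clay: σ_v = 17.5×2.6 + 18.1×1.05 = 64.505 kPa.
Pore pressure: u = 9.81×(3.65 − 0) = 35.806 kPa.
Initial effective stress: σ'_0 = σ_v − u = 64.505 − 35.806 = 28.699 kPa.
Stress increase at mid-clay by the 2:1 spreading method:
Δσ ≈ qD²/(D+z)² = 131×1.9²/(1.9+3.65)² = 15.353 kPa
Final effective stress: σ'_f = σ'_0 + Δσ = 28.699 + 15.353 = 44.052 kPa.
Normally consolidated clay, so the full stress increment lies on the virgin compression line:
S_c = C_c·H/(1+e₀)·log₁₀(σ'_f/σ'_0) = 0.21×2.1/(1+1.08)×log₁₀(44.052/28.699)
    = 0.21202 × 0.1861 = 0.03946 m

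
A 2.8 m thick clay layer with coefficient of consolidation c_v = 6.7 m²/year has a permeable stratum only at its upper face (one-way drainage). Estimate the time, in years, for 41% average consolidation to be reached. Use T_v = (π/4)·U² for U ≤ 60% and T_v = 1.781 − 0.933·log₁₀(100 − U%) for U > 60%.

t ≈ 0.154 years

Drainage path length: H_d = H = 2.8 m (single drainage).
U ≤ 60%: T_v = (π/4)·U² = (π/4)×0.41² = 0.13203.
t = T_v·H_d²/c_v = 0.13203×2.8²/6.7 = 0.1545 years.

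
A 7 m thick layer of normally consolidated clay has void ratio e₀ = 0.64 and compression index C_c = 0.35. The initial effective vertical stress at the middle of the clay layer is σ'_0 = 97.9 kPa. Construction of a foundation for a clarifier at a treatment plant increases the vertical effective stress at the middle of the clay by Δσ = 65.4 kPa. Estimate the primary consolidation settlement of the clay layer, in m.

Final effective stress: σ'_f = σ'_0 + Δσ = 97.9 + 65.4 = 163.3 kPa.
Normally consolidated clay, so the full stress increment lies on the virgin compression line:
S_c = C_c·H/(1+e₀)·log₁₀(σ'_f/σ'_0) = 0.35×7/(1+0.64)×log₁₀(163.3/97.9)
    = 1.4939 × 0.2222 = 0.3319 m

S_c ≈ 0.332 m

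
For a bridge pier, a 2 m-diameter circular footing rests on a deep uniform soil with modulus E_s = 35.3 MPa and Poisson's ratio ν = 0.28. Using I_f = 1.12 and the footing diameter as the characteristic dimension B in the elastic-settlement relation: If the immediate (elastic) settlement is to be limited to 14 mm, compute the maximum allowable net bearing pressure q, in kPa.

E_s = 35.3 MPa = 35300 kPa.
S_e = q·B·(1−ν²)/E_s · I_f  ⇒  q = S_e·E_s / (B·(1−ν²)·I_f).
q = 0.014 × 35300 / (2 × 0.9216 × 1.12) = 239.4 kPa

q ≈ 239 kPa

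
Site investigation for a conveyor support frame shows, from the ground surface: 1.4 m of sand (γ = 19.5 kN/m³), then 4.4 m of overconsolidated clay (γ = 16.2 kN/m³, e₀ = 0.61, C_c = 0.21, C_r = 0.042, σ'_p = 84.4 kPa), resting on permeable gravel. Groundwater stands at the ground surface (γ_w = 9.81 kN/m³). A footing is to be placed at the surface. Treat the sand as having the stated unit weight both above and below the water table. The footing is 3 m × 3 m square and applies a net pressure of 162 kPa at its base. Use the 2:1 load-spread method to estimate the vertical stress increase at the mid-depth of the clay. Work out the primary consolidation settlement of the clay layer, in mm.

S_c ≈ 39.6 mm

Mid-depth of clay below the ground surface: z = 1.4 + 4.4/2 = 3.6 m.
Total vertical stress at mid-clay: σ_v = 19.5×1.4 + 16.2×2.2 = 62.94 kPa.
Pore pressure: u = 9.81×(3.6 − 0) = 35.316 kPa.
Initial effective stress: σ'_0 = σ_v − u = 62.94 − 35.316 = 27.624 kPa.
Stress increase at mid-clay by the 2:1 spreading method:
Δσ = qBL/((B+z)(L+z)) = 162×3×3/((3+3.6)(3+3.6)) = 33.471 kPa
Final effective stress: σ'_f = 27.624 + 33.471 = 61.095 kPa.
σ'_f = 61.095 ≤ σ'_p = 84.4 kPa, so the clay remains overconsolidated and only the recompression index applies:
S_c = C_r·H/(1+e₀)·log₁₀(σ'_f/σ'_0) = 0.042×4.4/1.61×log₁₀(61.095/27.624)
    = 0.11478 × 0.34472 = 0.03957 m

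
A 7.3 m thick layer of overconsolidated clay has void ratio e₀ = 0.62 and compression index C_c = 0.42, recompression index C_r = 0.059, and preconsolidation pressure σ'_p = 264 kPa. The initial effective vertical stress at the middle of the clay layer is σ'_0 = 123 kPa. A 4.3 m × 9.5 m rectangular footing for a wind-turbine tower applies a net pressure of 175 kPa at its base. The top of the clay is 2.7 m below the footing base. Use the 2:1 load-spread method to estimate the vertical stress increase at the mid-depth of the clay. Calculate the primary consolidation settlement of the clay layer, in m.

S_c ≈ 0.0342 m

Mid-depth of clay below the footing base: z = 2.7 + 7.3/2 = 6.35 m.
Stress increase at mid-clay by the 2:1 spreading method:
Δσ = qBL/((B+z)(L+z)) = 175×4.3×9.5/((4.3+6.35)(9.5+6.35)) = 42.35 kPa
Final effective stress: σ'_f = 123 + 42.35 = 165.35 kPa.
σ'_f = 165.35 ≤ σ'_p = 264 kPa, so the clay remains overconsolidated and only the recompression index applies:
S_c = C_r·H/(1+e₀)·log₁₀(σ'_f/σ'_0) = 0.059×7.3/1.62×log₁₀(165.35/123)
    = 0.26587 × 0.1285 = 0.03416 m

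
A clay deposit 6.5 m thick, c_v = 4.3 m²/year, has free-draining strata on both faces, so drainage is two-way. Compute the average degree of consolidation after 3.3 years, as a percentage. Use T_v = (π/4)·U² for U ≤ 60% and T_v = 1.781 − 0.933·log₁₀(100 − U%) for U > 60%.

Drainage path length: H_d = H/2 = 3.25 m (double drainage).
T_v = c_v·t/H_d² = 4.3×3.3/3.25² = 1.3434.
T_v = 1.3434 corresponds to the U > 60% branch:
U = 1 − 10^((1.781 − T_v)/0.933)/100 = 0.9706

U ≈ 97.1 %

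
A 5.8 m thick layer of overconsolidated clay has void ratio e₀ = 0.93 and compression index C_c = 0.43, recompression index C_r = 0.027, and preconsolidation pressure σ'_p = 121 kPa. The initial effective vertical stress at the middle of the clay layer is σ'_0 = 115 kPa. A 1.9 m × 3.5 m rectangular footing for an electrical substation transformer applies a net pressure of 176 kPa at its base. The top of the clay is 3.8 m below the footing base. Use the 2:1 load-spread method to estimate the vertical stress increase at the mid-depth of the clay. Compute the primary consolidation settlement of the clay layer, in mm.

S_c ≈ 34.8 mm

Mid-depth of clay below the footing base: z = 3.8 + 5.8/2 = 6.7 m.
Stress increase at mid-clay by the 2:1 spreading method:
Δσ = qBL/((B+z)(L+z)) = 176×1.9×3.5/((1.9+6.7)(3.5+6.7)) = 13.342 kPa
Final effective stress: σ'_f = 115 + 13.342 = 128.34 kPa.
σ'_f = 128.34 > σ'_p = 121 kPa, so the stress path crosses the preconsolidation pressure — recompression up to σ'_p, then virgin compression beyond:
S_c = H/(1+e₀)·[C_r·log₁₀(σ'_p/σ'_0) + C_c·log₁₀(σ'_f/σ'_p)]
    = 5.8/1.93 × [0.027×log₁₀(121/115) + 0.43×log₁₀(128.34/121)]
    = 3.0052 × [0.00059636 + 0.010998] = 0.03484 m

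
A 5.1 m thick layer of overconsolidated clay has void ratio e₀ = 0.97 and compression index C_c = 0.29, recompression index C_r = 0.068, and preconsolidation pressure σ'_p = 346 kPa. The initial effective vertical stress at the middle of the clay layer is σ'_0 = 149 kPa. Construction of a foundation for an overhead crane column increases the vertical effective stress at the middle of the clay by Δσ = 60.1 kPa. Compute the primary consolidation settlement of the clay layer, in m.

Final effective stress: σ'_f = 149 + 60.1 = 209.1 kPa.
σ'_f = 209.1 ≤ σ'_p = 346 kPa, so the clay remains overconsolidated and only the recompression index applies:
S_c = C_r·H/(1+e₀)·log₁₀(σ'_f/σ'_0) = 0.068×5.1/1.97×log₁₀(209.1/149)
    = 0.17604 × 0.14717 = 0.02591 m

S_c ≈ 0.0259 m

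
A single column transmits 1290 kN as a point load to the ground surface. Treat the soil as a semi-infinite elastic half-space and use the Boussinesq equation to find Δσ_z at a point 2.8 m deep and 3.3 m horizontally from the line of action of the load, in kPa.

Δσ_z ≈ 8.91 kPa

Boussinesq vertical stress below a point load on an elastic half-space:
Δσ_z = 3P/(2πz²) · [1 + (r/z)²]^(−5/2)
r/z = 3.3/2.8 = 1.1786; [1+(r/z)²]^(−5/2) = 0.11336.
Δσ_z = 3×1290/(2π×2.8²) × 0.11336 = 78.562 × 0.11336 = 8.906 kPa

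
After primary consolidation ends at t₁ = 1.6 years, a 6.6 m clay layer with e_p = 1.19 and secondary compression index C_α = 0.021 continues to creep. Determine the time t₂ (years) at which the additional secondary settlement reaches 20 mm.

S_s = C_α·H/(1+e_p)·log₁₀(t₂/t₁) ⇒ log₁₀(t₂/t₁) = S_s·(1+e_p)/(C_α·H).
log₁₀(t₂/t₁) = 0.02 × (1+1.19) / (0.021×6.6) = 0.316
t₂ = t₁ × 10^0.316 = 1.6 × 2.07 = 3.312 years

t₂ ≈ 3.31 years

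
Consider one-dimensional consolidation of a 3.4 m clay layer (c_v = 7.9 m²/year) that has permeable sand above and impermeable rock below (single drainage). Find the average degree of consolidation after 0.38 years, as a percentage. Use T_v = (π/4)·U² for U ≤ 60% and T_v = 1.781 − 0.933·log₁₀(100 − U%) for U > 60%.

U ≈ 57.5 %

Drainage path length: H_d = H = 3.4 m (single drainage).
T_v = c_v·t/H_d² = 7.9×0.38/3.4² = 0.25969.
T_v = 0.25969 corresponds to the U ≤ 60% branch:
U = √(4T_v/π) = 0.575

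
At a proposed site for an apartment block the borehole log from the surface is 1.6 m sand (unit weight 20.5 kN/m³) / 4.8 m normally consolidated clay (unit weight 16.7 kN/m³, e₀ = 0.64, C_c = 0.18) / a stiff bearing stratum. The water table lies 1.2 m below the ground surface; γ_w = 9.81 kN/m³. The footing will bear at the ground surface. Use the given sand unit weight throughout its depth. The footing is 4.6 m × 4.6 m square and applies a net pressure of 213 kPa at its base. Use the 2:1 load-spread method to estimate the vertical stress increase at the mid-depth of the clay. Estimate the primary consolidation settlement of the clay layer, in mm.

S_c ≈ 195 mm

Mid-depth of clay below the ground surface: z = 1.6 + 4.8/2 = 4 m.
Total vertical stress at mid-clay: σ_v = 20.5×1.6 + 16.7×2.4 = 72.88 kPa.
Pore pressure: u = 9.81×(4 − 1.2) = 27.468 kPa.
Initial effective stress: σ'_0 = σ_v − u = 72.88 − 27.468 = 45.412 kPa.
Stress increase at mid-clay by the 2:1 spreading method:
Δσ = qBL/((B+z)(L+z)) = 213×4.6×4.6/((4.6+4)(4.6+4)) = 60.939 kPa
Final effective stress: σ'_f = σ'_0 + Δσ = 45.412 + 60.939 = 106.35 kPa.
Normally consolidated clay, so the full stress increment lies on the virgin compression line:
S_c = C_c·H/(1+e₀)·log₁₀(σ'_f/σ'_0) = 0.18×4.8/(1+0.64)×log₁₀(106.35/45.412)
    = 0.52683 × 0.36957 = 0.1947 m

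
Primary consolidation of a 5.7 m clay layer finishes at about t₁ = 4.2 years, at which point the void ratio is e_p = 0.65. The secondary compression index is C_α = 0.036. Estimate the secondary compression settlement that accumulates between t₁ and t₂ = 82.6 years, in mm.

Secondary compression: S_s = C_α·H/(1+e_p)·log₁₀(t₂/t₁)
S_s = 0.036×5.7/(1+0.65)×log₁₀(82.6/4.2)
    = 0.1244 × 1.294 = 0.1609 m

S_s ≈ 161 mm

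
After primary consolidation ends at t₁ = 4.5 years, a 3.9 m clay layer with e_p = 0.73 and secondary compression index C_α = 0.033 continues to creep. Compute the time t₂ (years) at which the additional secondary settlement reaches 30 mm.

S_s = C_α·H/(1+e_p)·log₁₀(t₂/t₁) ⇒ log₁₀(t₂/t₁) = S_s·(1+e_p)/(C_α·H).
log₁₀(t₂/t₁) = 0.03 × (1+0.73) / (0.033×3.9) = 0.4033
t₂ = t₁ × 10^0.4033 = 4.5 × 2.531 = 11.39 years

t₂ ≈ 11.4 years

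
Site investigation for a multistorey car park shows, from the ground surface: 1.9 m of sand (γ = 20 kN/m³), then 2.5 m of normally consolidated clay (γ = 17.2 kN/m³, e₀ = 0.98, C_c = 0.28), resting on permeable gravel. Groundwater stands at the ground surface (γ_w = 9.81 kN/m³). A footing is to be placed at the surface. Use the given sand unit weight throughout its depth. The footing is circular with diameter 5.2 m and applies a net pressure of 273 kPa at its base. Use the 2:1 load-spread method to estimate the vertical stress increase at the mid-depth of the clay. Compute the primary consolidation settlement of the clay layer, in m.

S_c ≈ 0.238 m

Mid-depth of clay below the ground surface: z = 1.9 + 2.5/2 = 3.15 m.
Total vertical stress at mid-clay: σ_v = 20×1.9 + 17.2×1.25 = 59.5 kPa.
Pore pressure: u = 9.81×(3.15 − 0) = 30.902 kPa.
Initial effective stress: σ'_0 = σ_v − u = 59.5 − 30.902 = 28.598 kPa.
Stress increase at mid-clay by the 2:1 spreading method:
Δσ ≈ qD²/(D+z)² = 273×5.2²/(5.2+3.15)² = 105.88 kPa
Final effective stress: σ'_f = σ'_0 + Δσ = 28.598 + 105.88 = 134.48 kPa.
Normally consolidated clay, so the full stress increment lies on the virgin compression line:
S_c = C_c·H/(1+e₀)·log₁₀(σ'_f/σ'_0) = 0.28×2.5/(1+0.98)×log₁₀(134.48/28.598)
    = 0.35354 × 0.67232 = 0.2377 m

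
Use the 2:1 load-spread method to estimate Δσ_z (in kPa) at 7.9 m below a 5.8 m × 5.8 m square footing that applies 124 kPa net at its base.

Δσ_z ≈ 22.2 kPa

By the 2:1 method the load spreads at 1 horizontal : 2 vertical, so at depth z the loaded area has grown by z in each plan dimension:
Δσ = qBL/((B+z)(L+z)) = 124×5.8×5.8/((5.8+7.9)(5.8+7.9)) = 22.225 kPa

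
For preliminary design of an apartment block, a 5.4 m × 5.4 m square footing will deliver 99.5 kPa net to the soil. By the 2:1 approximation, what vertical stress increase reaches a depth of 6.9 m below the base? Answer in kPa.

Δσ_z ≈ 19.2 kPa

By the 2:1 method the load spreads at 1 horizontal : 2 vertical, so at depth z the loaded area has grown by z in each plan dimension:
Δσ = qBL/((B+z)(L+z)) = 99.5×5.4×5.4/((5.4+6.9)(5.4+6.9)) = 19.178 kPa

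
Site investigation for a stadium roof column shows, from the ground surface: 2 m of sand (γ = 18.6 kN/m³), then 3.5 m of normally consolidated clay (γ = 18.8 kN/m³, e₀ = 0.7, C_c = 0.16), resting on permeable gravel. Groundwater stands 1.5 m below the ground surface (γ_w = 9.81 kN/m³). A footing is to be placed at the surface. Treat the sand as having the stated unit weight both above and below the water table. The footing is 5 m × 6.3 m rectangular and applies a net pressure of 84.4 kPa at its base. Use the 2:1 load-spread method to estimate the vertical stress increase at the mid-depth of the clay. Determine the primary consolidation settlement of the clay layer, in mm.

S_c ≈ 69.9 mm

Mid-depth of clay below the ground surface: z = 2 + 3.5/2 = 3.75 m.
Total vertical stress at mid-clay: σ_v = 18.6×2 + 18.8×1.75 = 70.1 kPa.
Pore pressure: u = 9.81×(3.75 − 1.5) = 22.073 kPa.
Initial effective stress: σ'_0 = σ_v − u = 70.1 − 22.073 = 48.027 kPa.
Stress increase at mid-clay by the 2:1 spreading method:
Δσ = qBL/((B+z)(L+z)) = 84.4×5×6.3/((5+3.75)(6.3+3.75)) = 30.233 kPa
Final effective stress: σ'_f = σ'_0 + Δσ = 48.027 + 30.233 = 78.26 kPa.
Normally consolidated clay, so the full stress increment lies on the virgin compression line:
S_c = C_c·H/(1+e₀)·log₁₀(σ'_f/σ'_0) = 0.16×3.5/(1+0.7)×log₁₀(78.26/48.027)
    = 0.32941 × 0.21205 = 0.06985 m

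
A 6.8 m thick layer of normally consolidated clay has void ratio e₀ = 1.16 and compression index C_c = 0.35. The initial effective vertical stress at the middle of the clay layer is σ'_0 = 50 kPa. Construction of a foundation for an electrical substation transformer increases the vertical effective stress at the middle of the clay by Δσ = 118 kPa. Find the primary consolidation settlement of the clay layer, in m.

Final effective stress: σ'_f = σ'_0 + Δσ = 50 + 118 = 168 kPa.
Normally consolidated clay, so the full stress increment lies on the virgin compression line:
S_c = C_c·H/(1+e₀)·log₁₀(σ'_f/σ'_0) = 0.35×6.8/(1+1.16)×log₁₀(168/50)
    = 1.1019 × 0.52634 = 0.58 m

S_c ≈ 0.58 m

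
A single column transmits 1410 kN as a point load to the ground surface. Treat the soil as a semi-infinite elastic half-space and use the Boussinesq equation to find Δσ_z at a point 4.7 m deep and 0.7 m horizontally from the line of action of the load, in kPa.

Δσ_z ≈ 28.8 kPa

Boussinesq vertical stress below a point load on an elastic half-space:
Δσ_z = 3P/(2πz²) · [1 + (r/z)²]^(−5/2)
r/z = 0.7/4.7 = 0.14894; [1+(r/z)²]^(−5/2) = 0.94663.
Δσ_z = 3×1410/(2π×4.7²) × 0.94663 = 30.476 × 0.94663 = 28.85 kPa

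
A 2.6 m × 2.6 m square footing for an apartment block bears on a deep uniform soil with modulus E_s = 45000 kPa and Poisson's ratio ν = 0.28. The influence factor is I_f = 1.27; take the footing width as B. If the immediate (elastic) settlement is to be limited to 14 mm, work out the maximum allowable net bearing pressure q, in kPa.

q ≈ 207 kPa

S_e = q·B·(1−ν²)/E_s · I_f  ⇒  q = S_e·E_s / (B·(1−ν²)·I_f).
q = 0.014 × 45000 / (2.6 × 0.9216 × 1.27) = 207 kPa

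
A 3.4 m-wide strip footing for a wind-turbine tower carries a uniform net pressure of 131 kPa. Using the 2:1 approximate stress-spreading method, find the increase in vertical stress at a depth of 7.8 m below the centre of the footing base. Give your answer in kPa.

By the 2:1 method the load spreads at 1 horizontal : 2 vertical, so at depth z the loaded area has grown by z in each plan dimension:
Δσ = qB/(B+z) = 131×3.4/(3.4+7.8) = 39.768 kPa

Δσ_z ≈ 39.8 kPa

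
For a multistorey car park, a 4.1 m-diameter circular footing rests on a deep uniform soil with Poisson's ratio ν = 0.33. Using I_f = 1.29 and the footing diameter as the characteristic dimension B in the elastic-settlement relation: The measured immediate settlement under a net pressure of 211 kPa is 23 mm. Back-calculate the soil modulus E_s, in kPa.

E_s ≈ 43200 kPa

S_e = q·B·(1−ν²)/E_s · I_f  ⇒  E_s = q·B·(1−ν²)·I_f / S_e.
E_s = 211 × 4.1 × 0.8911 × 1.29 / 0.023 = 43240 kPa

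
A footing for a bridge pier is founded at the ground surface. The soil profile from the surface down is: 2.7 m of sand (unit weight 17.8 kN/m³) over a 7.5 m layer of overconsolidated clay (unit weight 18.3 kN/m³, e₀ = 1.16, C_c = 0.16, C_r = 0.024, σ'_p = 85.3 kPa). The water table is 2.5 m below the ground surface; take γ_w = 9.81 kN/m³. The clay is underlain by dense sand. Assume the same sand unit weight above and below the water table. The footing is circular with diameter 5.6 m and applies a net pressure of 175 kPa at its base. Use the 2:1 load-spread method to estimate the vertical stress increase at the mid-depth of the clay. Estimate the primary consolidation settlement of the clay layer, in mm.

Mid-depth of clay below the ground surface: z = 2.7 + 7.5/2 = 6.45 m.
Total vertical stress at mid-clay: σ_v = 17.8×2.7 + 18.3×3.75 = 116.69 kPa.
Pore pressure: u = 9.81×(6.45 − 2.5) = 38.75 kPa.
Initial effective stress: σ'_0 = σ_v − u = 116.69 − 38.75 = 77.94 kPa.
Stress increase at mid-clay by the 2:1 spreading method:
Δσ ≈ qD²/(D+z)² = 175×5.6²/(5.6+6.45)² = 37.795 kPa
Final effective stress: σ'_f = 77.94 + 37.795 = 115.73 kPa.
σ'_f = 115.73 > σ'_p = 85.3 kPa, so the stress path crosses the preconsolidation pressure — recompression up to σ'_p, then virgin compression beyond:
S_c = H/(1+e₀)·[C_r·log₁₀(σ'_p/σ'_0) + C_c·log₁₀(σ'_f/σ'_p)]
    = 7.5/2.16 × [0.024×log₁₀(85.3/77.94) + 0.16×log₁₀(115.73/85.3)]
    = 3.4722 × [0.00094053 + 0.0212] = 0.07688 m

S_c ≈ 76.9 mm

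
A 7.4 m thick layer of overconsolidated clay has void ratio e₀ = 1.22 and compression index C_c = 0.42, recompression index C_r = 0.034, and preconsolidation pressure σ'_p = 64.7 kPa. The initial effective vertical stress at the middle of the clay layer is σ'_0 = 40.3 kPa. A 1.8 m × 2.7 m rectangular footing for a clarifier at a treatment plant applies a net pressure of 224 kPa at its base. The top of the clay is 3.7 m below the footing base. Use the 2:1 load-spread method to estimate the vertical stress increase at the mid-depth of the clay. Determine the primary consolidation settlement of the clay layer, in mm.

Mid-depth of clay below the footing base: z = 3.7 + 7.4/2 = 7.4 m.
Stress increase at mid-clay by the 2:1 spreading method:
Δσ = qBL/((B+z)(L+z)) = 224×1.8×2.7/((1.8+7.4)(2.7+7.4)) = 11.716 kPa
Final effective stress: σ'_f = 40.3 + 11.716 = 52.016 kPa.
σ'_f = 52.016 ≤ σ'_p = 64.7 kPa, so the clay remains overconsolidated and only the recompression index applies:
S_c = C_r·H/(1+e₀)·log₁₀(σ'_f/σ'_0) = 0.034×7.4/2.22×log₁₀(52.016/40.3)
    = 0.11333 × 0.11083 = 0.01256 m

S_c ≈ 12.6 mm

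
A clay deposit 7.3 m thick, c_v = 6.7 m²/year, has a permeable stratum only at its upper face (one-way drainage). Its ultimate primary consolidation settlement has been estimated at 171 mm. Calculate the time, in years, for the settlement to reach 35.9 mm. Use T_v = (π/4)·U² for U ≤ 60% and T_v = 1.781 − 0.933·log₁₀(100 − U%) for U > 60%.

t ≈ 0.275 years

Drainage path length: H_d = H = 7.3 m (single drainage).
U = S(t)/S_ult = 35.9/171 = 0.2099.
U ≤ 60%: T_v = (π/4)·U² = (π/4)×0.20994² = 0.034617.
t = T_v·H_d²/c_v = 0.034617×7.3²/6.7 = 0.2753 years.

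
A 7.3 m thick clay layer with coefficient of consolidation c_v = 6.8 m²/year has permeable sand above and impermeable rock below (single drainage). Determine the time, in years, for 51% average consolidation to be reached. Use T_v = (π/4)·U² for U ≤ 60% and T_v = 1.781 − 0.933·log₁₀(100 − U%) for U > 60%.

t ≈ 1.6 years

Drainage path length: H_d = H = 7.3 m (single drainage).
U ≤ 60%: T_v = (π/4)·U² = (π/4)×0.51² = 0.20428.
t = T_v·H_d²/c_v = 0.20428×7.3²/6.8 = 1.601 years.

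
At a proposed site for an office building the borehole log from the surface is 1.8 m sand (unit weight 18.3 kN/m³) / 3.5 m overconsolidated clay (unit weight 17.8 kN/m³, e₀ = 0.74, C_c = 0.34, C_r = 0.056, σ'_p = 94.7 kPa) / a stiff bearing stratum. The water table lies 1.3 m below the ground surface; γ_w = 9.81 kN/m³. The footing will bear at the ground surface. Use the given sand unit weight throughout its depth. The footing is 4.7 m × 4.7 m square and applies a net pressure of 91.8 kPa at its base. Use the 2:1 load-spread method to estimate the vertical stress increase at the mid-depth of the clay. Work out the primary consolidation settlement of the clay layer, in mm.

Mid-depth of clay below the ground surface: z = 1.8 + 3.5/2 = 3.55 m.
Total vertical stress at mid-clay: σ_v = 18.3×1.8 + 17.8×1.75 = 64.09 kPa.
Pore pressure: u = 9.81×(3.55 − 1.3) = 22.073 kPa.
Initial effective stress: σ'_0 = σ_v − u = 64.09 − 22.073 = 42.017 kPa.
Stress increase at mid-clay by the 2:1 spreading method:
Δσ = qBL/((B+z)(L+z)) = 91.8×4.7×4.7/((4.7+3.55)(4.7+3.55)) = 29.794 kPa
Final effective stress: σ'_f = 42.017 + 29.794 = 71.811 kPa.
σ'_f = 71.811 ≤ σ'_p = 94.7 kPa, so the clay remains overconsolidated and only the recompression index applies:
S_c = C_r·H/(1+e₀)·log₁₀(σ'_f/σ'_0) = 0.056×3.5/1.74×log₁₀(71.811/42.017)
    = 0.11264 × 0.23277 = 0.02622 m

S_c ≈ 26.2 mm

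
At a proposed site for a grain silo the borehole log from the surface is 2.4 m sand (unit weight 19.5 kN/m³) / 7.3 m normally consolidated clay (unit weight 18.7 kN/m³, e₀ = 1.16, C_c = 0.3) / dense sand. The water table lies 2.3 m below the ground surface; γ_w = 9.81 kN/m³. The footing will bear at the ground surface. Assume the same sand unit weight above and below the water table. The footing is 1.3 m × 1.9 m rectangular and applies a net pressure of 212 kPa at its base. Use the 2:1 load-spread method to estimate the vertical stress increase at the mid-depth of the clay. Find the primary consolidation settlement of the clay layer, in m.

S_c ≈ 0.0477 m

Mid-depth of clay below the ground surface: z = 2.4 + 7.3/2 = 6.05 m.
Total vertical stress at mid-clay: σ_v = 19.5×2.4 + 18.7×3.65 = 115.05 kPa.
Pore pressure: u = 9.81×(6.05 − 2.3) = 36.788 kPa.
Initial effective stress: σ'_0 = σ_v − u = 115.05 − 36.788 = 78.262 kPa.
Stress increase at mid-clay by the 2:1 spreading method:
Δσ = qBL/((B+z)(L+z)) = 212×1.3×1.9/((1.3+6.05)(1.9+6.05)) = 8.9615 kPa
Final effective stress: σ'_f = σ'_0 + Δσ = 78.262 + 8.9615 = 87.224 kPa.
Normally consolidated clay, so the full stress increment lies on the virgin compression line:
S_c = C_c·H/(1+e₀)·log₁₀(σ'_f/σ'_0) = 0.3×7.3/(1+1.16)×log₁₀(87.224/78.262)
    = 1.0139 × 0.047085 = 0.04774 m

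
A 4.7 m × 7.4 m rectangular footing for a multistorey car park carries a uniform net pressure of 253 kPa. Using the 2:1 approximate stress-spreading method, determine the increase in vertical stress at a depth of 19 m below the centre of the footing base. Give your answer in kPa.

By the 2:1 method the load spreads at 1 horizontal : 2 vertical, so at depth z the loaded area has grown by z in each plan dimension:
Δσ = qBL/((B+z)(L+z)) = 253×4.7×7.4/((4.7+19)(7.4+19)) = 14.064 kPa

Δσ_z ≈ 14.1 kPa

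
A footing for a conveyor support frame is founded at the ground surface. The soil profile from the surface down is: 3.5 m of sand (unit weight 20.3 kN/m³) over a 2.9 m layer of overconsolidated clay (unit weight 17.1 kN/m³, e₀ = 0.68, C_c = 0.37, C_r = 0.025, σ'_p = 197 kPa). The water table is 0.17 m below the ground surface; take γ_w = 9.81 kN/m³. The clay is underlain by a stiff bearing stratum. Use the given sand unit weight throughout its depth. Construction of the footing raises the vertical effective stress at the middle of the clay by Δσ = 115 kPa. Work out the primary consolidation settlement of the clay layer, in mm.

Mid-depth of clay below the ground surface: z = 3.5 + 2.9/2 = 4.95 m.
Total vertical stress at mid-clay: σ_v = 20.3×3.5 + 17.1×1.45 = 95.845 kPa.
Pore pressure: u = 9.81×(4.95 − 0.17) = 46.892 kPa.
Initial effective stress: σ'_0 = σ_v − u = 95.845 − 46.892 = 48.953 kPa.
Final effective stress: σ'_f = 48.953 + 115 = 163.95 kPa.
σ'_f = 163.95 ≤ σ'_p = 197 kPa, so the clay remains overconsolidated and only the recompression index applies:
S_c = C_r·H/(1+e₀)·log₁₀(σ'_f/σ'_0) = 0.025×2.9/1.68×log₁₀(163.95/48.953)
    = 0.043155 × 0.52493 = 0.02265 m

S_c ≈ 22.7 mm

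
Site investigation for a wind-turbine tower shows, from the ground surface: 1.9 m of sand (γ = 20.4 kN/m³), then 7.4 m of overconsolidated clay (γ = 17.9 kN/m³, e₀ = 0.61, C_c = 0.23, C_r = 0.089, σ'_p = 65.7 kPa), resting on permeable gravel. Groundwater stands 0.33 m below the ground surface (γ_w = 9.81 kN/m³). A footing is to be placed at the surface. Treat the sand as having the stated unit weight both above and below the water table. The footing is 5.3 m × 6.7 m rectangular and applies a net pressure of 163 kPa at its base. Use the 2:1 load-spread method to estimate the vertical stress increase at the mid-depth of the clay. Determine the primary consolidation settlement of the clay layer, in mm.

S_c ≈ 214 mm

Mid-depth of clay below the ground surface: z = 1.9 + 7.4/2 = 5.6 m.
Total vertical stress at mid-clay: σ_v = 20.4×1.9 + 17.9×3.7 = 104.99 kPa.
Pore pressure: u = 9.81×(5.6 − 0.33) = 51.699 kPa.
Initial effective stress: σ'_0 = σ_v − u = 104.99 − 51.699 = 53.291 kPa.
Stress increase at mid-clay by the 2:1 spreading method:
Δσ = qBL/((B+z)(L+z)) = 163×5.3×6.7/((5.3+5.6)(6.7+5.6)) = 43.172 kPa
Final effective stress: σ'_f = 53.291 + 43.172 = 96.463 kPa.
σ'_f = 96.463 > σ'_p = 65.7 kPa, so the stress path crosses the preconsolidation pressure — recompression up to σ'_p, then virgin compression beyond:
S_c = H/(1+e₀)·[C_r·log₁₀(σ'_p/σ'_0) + C_c·log₁₀(σ'_f/σ'_p)]
    = 7.4/1.61 × [0.089×log₁₀(65.7/53.291) + 0.23×log₁₀(96.463/65.7)]
    = 4.5963 × [0.0080911 + 0.038363] = 0.2135 m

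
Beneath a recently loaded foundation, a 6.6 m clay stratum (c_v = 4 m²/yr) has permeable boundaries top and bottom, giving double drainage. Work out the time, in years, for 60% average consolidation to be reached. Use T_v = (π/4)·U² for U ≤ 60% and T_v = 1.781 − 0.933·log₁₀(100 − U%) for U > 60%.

t ≈ 0.77 years

Drainage path length: H_d = H/2 = 3.3 m (double drainage).
U ≤ 60%: T_v = (π/4)·U² = (π/4)×0.6² = 0.28274.
t = T_v·H_d²/c_v = 0.28274×3.3²/4 = 0.7698 years.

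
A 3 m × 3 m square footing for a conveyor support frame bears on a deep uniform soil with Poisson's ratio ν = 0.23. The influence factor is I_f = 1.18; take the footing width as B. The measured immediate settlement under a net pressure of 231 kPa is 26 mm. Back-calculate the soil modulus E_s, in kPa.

S_e = q·B·(1−ν²)/E_s · I_f  ⇒  E_s = q·B·(1−ν²)·I_f / S_e.
E_s = 231 × 3 × 0.9471 × 1.18 / 0.026 = 29790 kPa

E_s ≈ 29800 kPa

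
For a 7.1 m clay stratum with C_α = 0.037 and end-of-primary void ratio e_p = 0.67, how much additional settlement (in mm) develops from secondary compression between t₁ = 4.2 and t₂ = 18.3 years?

S_s ≈ 101 mm

Secondary compression: S_s = C_α·H/(1+e_p)·log₁₀(t₂/t₁)
S_s = 0.037×7.1/(1+0.67)×log₁₀(18.3/4.2)
    = 0.1573 × 0.6392 = 0.1005 m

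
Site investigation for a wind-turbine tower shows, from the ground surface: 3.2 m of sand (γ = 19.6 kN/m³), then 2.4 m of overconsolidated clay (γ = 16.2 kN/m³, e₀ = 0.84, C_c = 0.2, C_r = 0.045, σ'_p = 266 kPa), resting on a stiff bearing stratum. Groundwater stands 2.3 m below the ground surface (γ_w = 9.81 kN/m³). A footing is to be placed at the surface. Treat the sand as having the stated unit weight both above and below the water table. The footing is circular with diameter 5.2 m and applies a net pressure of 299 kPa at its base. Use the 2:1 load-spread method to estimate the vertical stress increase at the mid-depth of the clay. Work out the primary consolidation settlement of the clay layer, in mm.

Mid-depth of clay below the ground surface: z = 3.2 + 2.4/2 = 4.4 m.
Total vertical stress at mid-clay: σ_v = 19.6×3.2 + 16.2×1.2 = 82.16 kPa.
Pore pressure: u = 9.81×(4.4 − 2.3) = 20.601 kPa.
Initial effective stress: σ'_0 = σ_v − u = 82.16 − 20.601 = 61.559 kPa.
Stress increase at mid-clay by the 2:1 spreading method:
Δσ ≈ qD²/(D+z)² = 299×5.2²/(5.2+4.4)² = 87.727 kPa
Final effective stress: σ'_f = 61.559 + 87.727 = 149.29 kPa.
σ'_f = 149.29 ≤ σ'_p = 266 kPa, so the clay remains overconsolidated and only the recompression index applies:
S_c = C_r·H/(1+e₀)·log₁₀(σ'_f/σ'_0) = 0.045×2.4/1.84×log₁₀(149.29/61.559)
    = 0.058693 × 0.38474 = 0.02258 m

S_c ≈ 22.6 mm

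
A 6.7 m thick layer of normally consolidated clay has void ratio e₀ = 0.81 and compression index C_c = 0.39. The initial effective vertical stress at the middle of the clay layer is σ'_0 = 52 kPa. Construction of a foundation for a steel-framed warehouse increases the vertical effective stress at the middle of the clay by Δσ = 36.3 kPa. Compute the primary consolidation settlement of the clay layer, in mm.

Final effective stress: σ'_f = σ'_0 + Δσ = 52 + 36.3 = 88.3 kPa.
Normally consolidated clay, so the full stress increment lies on the virgin compression line:
S_c = C_c·H/(1+e₀)·log₁₀(σ'_f/σ'_0) = 0.39×6.7/(1+0.81)×log₁₀(88.3/52)
    = 1.4436 × 0.22996 = 0.332 m

S_c ≈ 332 mm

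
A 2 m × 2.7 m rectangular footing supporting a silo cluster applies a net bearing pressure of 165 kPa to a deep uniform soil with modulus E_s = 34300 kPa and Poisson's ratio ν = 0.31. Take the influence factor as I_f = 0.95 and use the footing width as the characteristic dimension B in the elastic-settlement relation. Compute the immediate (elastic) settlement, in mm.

S_e ≈ 8.26 mm

Immediate (elastic) settlement: S_e = q·B·(1−ν²)/E_s · I_f.
S_e = 165 × 2 × (1 − 0.31²) / 34300 × 0.95
    = 165 × 2 × 0.9039 / 34300 × 0.95
    = 0.008262 m = 8.262 mm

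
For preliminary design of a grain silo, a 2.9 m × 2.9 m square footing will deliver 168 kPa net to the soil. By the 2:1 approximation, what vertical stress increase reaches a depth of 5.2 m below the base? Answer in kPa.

Δσ_z ≈ 21.5 kPa

By the 2:1 method the load spreads at 1 horizontal : 2 vertical, so at depth z the loaded area has grown by z in each plan dimension:
Δσ = qBL/((B+z)(L+z)) = 168×2.9×2.9/((2.9+5.2)(2.9+5.2)) = 21.535 kPa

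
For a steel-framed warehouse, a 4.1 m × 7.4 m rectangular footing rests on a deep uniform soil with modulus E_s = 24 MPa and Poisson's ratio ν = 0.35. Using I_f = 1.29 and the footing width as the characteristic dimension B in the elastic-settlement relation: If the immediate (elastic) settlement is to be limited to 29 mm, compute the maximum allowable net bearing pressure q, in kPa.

E_s = 24 MPa = 24000 kPa.
S_e = q·B·(1−ν²)/E_s · I_f  ⇒  q = S_e·E_s / (B·(1−ν²)·I_f).
q = 0.029 × 24000 / (4.1 × 0.8775 × 1.29) = 150 kPa

q ≈ 150 kPa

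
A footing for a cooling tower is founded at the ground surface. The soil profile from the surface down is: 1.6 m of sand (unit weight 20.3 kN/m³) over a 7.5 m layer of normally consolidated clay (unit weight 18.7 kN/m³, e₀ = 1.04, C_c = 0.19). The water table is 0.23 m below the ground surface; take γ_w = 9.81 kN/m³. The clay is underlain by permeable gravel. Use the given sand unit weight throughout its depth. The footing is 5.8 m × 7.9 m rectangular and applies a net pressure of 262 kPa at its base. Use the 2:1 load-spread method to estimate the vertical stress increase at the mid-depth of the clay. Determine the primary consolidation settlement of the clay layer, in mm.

Mid-depth of clay below the ground surface: z = 1.6 + 7.5/2 = 5.35 m.
Total vertical stress at mid-clay: σ_v = 20.3×1.6 + 18.7×3.75 = 102.61 kPa.
Pore pressure: u = 9.81×(5.35 − 0.23) = 50.227 kPa.
Initial effective stress: σ'_0 = σ_v − u = 102.61 − 50.227 = 52.383 kPa.
Stress increase at mid-clay by the 2:1 spreading method:
Δσ = qBL/((B+z)(L+z)) = 262×5.8×7.9/((5.8+5.35)(7.9+5.35)) = 81.258 kPa
Final effective stress: σ'_f = σ'_0 + Δσ = 52.383 + 81.258 = 133.64 kPa.
Normally consolidated clay, so the full stress increment lies on the virgin compression line:
S_c = C_c·H/(1+e₀)·log₁₀(σ'_f/σ'_0) = 0.19×7.5/(1+1.04)×log₁₀(133.64/52.383)
    = 0.69853 × 0.40675 = 0.2841 m

S_c ≈ 284 mm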